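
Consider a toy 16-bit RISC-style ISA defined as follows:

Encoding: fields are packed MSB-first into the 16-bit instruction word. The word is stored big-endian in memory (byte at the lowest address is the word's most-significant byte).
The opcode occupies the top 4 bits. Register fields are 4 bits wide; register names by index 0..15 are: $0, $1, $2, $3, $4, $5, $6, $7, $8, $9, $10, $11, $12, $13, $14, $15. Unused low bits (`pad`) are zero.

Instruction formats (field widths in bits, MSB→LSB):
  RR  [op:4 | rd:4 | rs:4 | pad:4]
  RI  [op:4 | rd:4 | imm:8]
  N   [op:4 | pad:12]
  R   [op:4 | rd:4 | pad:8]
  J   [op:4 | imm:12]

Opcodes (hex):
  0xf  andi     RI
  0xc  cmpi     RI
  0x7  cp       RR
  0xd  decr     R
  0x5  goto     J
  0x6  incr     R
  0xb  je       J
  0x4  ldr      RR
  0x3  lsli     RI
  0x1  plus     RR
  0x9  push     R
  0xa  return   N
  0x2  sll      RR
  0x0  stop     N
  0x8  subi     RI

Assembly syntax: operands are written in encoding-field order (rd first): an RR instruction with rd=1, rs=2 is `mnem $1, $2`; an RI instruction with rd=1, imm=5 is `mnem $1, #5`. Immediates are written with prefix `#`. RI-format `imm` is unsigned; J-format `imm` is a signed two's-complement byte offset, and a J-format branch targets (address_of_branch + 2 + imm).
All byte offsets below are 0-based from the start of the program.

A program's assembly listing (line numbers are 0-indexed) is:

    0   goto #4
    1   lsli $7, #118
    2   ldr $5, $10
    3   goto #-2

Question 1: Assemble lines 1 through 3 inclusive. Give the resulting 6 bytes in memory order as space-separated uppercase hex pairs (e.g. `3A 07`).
line 1 (lsli): pack op=0x3:4|rd=7:4|imm=118:8 = 0x3776; big→ 37 76
line 2 (ldr): pack op=0x4:4|rd=5:4|rs=10:4|pad=0:4 = 0x45a0; big→ 45 a0
line 3 (goto): pack op=0x5:4|imm=-2:12 = 0x5ffe; big→ 5f fe

37 76 45 A0 5F FE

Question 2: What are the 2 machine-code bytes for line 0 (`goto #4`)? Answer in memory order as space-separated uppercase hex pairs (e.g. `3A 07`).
L0: goto op=0x5:4|imm=4:12 ⇒ 0x5004 ⇒ big 50 04

50 04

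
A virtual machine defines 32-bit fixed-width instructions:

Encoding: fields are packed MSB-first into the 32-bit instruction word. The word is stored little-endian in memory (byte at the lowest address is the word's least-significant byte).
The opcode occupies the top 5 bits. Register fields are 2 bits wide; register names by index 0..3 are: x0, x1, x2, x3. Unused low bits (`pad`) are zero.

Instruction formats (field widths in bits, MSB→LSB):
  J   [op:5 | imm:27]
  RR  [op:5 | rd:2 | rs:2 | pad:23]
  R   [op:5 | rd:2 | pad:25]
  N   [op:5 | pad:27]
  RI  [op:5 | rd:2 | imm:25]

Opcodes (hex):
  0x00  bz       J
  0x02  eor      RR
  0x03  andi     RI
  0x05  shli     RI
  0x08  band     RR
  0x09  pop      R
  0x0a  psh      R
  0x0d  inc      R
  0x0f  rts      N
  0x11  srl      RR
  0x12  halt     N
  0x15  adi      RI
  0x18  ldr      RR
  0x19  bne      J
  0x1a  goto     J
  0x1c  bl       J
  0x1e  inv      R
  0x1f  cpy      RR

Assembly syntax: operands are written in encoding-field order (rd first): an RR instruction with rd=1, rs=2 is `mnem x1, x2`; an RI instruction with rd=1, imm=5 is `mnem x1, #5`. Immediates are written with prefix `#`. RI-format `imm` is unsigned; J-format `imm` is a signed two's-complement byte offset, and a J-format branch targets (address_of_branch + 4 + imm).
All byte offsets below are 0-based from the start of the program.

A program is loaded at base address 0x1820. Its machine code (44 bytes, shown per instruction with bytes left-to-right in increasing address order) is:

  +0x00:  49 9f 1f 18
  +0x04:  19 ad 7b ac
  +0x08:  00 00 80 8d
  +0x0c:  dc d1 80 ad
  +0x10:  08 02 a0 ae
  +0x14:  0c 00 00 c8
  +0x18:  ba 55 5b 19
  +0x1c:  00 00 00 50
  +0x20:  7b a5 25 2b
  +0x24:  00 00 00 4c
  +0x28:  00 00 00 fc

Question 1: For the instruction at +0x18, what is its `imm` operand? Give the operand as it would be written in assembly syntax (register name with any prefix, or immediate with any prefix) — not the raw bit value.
#22762938

[18] ba 55 5b 19 → 0x195b55ba
  opcode bits[31:27]=0x3: andi/RI
  rd@[26:25]=0x0 ⇒ x0
  imm@[24:0]=0x15b55ba ⇒ #22762938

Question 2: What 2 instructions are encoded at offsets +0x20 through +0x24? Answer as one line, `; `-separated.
off 0x20: read 7b a5 25 2b as little → 0x2b25a57b
  opcode bits[31:27]=0x5: shli/RI
  [26:25] rd=1 = x1
  [24:0] imm=19244411 = #19244411
off 0x24: read 00 00 00 4c as little → 0x4c000000
  opcode bits[31:27]=0x9: pop/R
  [26:25] rd=2 = x2

shli x1, #19244411; pop x2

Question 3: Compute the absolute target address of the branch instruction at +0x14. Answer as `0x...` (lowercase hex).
[14] 0c 00 00 c8 → 0xc800000c
  top 5b → 0x19 → bne [J]
  imm: (w>>0)&0x7ffffff=0xc → #12
  target = base 0x1820 + off 0x14 + 4 + imm 12 = 0x1844

0x1844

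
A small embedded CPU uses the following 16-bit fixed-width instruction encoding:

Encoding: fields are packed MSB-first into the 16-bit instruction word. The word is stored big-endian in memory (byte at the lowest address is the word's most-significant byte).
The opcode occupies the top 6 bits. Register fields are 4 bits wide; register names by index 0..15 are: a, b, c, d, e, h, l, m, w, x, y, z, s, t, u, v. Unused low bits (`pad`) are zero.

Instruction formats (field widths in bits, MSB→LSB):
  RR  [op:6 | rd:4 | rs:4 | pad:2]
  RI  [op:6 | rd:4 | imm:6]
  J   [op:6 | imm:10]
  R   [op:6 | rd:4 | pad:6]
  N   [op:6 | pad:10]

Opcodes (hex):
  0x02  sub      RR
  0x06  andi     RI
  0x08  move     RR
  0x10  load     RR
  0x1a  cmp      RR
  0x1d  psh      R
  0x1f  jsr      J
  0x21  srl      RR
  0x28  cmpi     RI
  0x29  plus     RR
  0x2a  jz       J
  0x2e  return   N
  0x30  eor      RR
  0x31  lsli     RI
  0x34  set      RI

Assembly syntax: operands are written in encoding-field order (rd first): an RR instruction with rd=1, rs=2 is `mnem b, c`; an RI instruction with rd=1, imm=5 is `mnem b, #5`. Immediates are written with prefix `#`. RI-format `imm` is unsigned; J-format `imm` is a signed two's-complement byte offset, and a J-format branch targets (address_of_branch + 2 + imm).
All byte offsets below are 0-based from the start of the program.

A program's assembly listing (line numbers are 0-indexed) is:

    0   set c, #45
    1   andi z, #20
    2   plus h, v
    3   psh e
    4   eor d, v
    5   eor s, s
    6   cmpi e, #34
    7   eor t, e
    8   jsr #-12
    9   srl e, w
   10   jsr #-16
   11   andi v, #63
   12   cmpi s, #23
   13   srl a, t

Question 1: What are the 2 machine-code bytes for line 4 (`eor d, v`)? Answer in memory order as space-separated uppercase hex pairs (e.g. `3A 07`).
C0 FC

4. eor fields op=0x30:6|rd=3:4|rs=15:4|pad=0:2 → word c0fch → c0 fc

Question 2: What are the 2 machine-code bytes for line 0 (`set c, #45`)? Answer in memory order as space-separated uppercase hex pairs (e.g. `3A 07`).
line 0 (set): pack op=0x34:6|rd=2:4|imm=45:6 = 0xd0ad; big→ d0 ad

D0 AD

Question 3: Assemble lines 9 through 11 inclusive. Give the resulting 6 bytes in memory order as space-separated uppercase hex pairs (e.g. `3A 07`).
L9: srl op=0x21:6|rd=4:4|rs=8:4|pad=0:2 ⇒ 0x8520 ⇒ big 85 20
L10: jsr op=0x1f:6|imm=-16:10 ⇒ 0x7ff0 ⇒ big 7f f0
L11: andi op=0x6:6|rd=15:4|imm=63:6 ⇒ 0x1bff ⇒ big 1b ff

85 20 7F F0 1B FF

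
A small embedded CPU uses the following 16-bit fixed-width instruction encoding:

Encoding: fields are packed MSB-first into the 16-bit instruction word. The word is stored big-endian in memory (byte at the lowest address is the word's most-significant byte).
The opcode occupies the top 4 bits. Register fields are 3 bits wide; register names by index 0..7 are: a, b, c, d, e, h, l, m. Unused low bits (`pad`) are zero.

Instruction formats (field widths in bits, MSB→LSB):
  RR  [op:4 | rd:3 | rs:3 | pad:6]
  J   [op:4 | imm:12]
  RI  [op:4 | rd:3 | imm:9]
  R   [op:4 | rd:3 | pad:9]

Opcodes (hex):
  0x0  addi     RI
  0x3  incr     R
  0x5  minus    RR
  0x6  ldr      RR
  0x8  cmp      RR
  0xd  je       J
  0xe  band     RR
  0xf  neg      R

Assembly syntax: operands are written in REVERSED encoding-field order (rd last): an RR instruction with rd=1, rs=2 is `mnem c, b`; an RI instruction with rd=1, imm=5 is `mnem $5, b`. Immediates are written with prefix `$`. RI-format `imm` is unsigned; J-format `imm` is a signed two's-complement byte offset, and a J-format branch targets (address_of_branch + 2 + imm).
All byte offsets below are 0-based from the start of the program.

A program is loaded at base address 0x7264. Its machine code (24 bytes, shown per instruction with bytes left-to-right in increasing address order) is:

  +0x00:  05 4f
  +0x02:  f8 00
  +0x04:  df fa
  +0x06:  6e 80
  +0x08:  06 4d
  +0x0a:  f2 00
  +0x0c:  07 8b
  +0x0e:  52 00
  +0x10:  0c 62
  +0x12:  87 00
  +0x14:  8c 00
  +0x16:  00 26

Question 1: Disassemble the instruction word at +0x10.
+0x10: 0c 62 ⇒ word 0x0c62 (big)
  opcode bits[15:12]=0x0: addi/RI
  [11:9] rd=6 = l
  [8:0] imm=98 = $98

addi $98, l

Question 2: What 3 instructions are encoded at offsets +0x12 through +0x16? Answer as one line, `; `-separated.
cmp e, d; cmp a, l; addi $38, a

@+12  big-endian(87 00) = 0x8700
  op=0x8700>>12=0x8 ⇒ cmp (RR)
  [11:9] rd=3 = d
  [8:6] rs=4 = e
@+14  big-endian(8c 00) = 0x8c00
  op=0x8c00>>12=0x8 ⇒ cmp (RR)
  [11:9] rd=6 = l
  [8:6] rs=0 = a
@+16  big-endian(00 26) = 0x0026
  op=0x0026>>12=0x0 ⇒ addi (RI)
  [11:9] rd=0 = a
  [8:0] imm=38 = $38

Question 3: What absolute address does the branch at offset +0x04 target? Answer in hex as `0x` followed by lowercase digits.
0x7264

@+04  big-endian(df fa) = 0xdffa
  op=0xdffa>>12=0xd ⇒ je (J)
  [11:0] imm=4090 (s12→-6) = $-6
  target = base 0x7264 + off 0x04 + 2 + imm -6 = 0x7264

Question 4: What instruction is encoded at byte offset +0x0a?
neg b

[0a] f2 00 → 0xf200
  op=0xf200>>12=0xf ⇒ neg (R)
  rd@[11:9]=0x1 ⇒ b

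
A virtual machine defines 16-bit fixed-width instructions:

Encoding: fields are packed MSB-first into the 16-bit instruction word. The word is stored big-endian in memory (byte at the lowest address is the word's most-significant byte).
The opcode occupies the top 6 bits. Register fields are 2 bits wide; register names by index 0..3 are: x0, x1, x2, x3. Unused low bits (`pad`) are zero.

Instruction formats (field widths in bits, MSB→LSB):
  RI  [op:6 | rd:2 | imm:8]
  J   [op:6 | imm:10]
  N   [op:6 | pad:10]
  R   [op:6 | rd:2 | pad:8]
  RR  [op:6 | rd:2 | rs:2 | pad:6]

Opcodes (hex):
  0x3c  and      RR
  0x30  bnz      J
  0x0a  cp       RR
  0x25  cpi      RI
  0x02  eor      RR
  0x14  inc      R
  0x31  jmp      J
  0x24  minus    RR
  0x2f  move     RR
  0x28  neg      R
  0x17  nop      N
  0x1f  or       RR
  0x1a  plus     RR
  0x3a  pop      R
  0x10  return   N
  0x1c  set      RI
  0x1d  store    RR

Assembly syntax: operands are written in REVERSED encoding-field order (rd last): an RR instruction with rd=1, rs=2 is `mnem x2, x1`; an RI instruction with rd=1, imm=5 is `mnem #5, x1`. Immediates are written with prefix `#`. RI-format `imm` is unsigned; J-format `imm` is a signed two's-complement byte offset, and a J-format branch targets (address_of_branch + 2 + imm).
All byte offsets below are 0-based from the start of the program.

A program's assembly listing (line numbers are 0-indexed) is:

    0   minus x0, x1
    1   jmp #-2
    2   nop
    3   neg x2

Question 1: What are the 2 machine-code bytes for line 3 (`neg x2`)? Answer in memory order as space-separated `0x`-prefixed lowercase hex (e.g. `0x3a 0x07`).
0xa2 0x00

line 3 (neg): pack op=0x28:6|rd=2:2|pad=0:8 = 0xa200; big→ a2 00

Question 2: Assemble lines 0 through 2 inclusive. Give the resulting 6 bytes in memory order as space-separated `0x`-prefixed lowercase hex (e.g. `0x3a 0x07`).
0x91 0x00 0xc7 0xfe 0x5c 0x00

line 0 (minus): pack op=0x24:6|rd=1:2|rs=0:2|pad=0:6 = 0x9100; big→ 91 00
line 1 (jmp): pack op=0x31:6|imm=-2:10 = 0xc7fe; big→ c7 fe
line 2 (nop): pack op=0x17:6|pad=0:10 = 0x5c00; big→ 5c 00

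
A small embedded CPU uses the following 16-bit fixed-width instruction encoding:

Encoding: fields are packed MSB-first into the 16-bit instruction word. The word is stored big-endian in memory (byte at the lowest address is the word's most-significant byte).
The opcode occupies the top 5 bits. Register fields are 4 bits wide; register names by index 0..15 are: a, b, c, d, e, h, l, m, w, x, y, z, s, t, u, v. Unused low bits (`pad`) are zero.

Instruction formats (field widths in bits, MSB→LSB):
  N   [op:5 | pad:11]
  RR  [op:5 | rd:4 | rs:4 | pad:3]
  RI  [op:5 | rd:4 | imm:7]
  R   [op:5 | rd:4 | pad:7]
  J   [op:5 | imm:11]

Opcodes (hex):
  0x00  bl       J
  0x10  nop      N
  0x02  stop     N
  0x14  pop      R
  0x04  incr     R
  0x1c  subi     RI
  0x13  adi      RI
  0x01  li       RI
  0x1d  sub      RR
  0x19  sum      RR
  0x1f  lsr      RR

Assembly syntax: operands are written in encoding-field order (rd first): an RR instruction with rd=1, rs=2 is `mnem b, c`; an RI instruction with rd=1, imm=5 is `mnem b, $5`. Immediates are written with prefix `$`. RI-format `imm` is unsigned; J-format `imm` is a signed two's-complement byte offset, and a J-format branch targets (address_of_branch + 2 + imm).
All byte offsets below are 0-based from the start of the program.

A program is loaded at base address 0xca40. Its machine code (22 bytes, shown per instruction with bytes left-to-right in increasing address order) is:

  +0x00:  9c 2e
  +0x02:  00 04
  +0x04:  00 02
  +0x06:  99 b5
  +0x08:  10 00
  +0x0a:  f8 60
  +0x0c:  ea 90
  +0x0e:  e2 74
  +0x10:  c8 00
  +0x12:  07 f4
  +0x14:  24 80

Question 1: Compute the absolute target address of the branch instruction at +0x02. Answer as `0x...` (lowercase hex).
0xca48

off 0x02: read 00 04 as big → 0x0004
  op=0x0004>>11=0x0 ⇒ bl (J)
  [10:0] imm=4 = $4
  target = base 0xca40 + off 0x02 + 2 + imm 4 = 0xca48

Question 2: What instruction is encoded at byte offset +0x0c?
@+0c  big-endian(ea 90) = 0xea90
  op=0xea90>>11=0x1d ⇒ sub (RR)
  rd: (w>>7)&0xf=0x5 → h
  rs: (w>>3)&0xf=0x2 → c

sub h, c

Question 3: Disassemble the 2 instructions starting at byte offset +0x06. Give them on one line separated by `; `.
adi d, $53; stop

off 0x06: read 99 b5 as big → 0x99b5
  op=0x99b5>>11=0x13 ⇒ adi (RI)
  [10:7] rd=3 = d
  [6:0] imm=53 = $53
off 0x08: read 10 00 as big → 0x1000
  op=0x1000>>11=0x2 ⇒ stop (N)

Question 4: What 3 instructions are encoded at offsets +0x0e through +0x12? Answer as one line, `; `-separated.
+0x0e: e2 74 ⇒ word 0xe274 (big)
  opcode bits[15:11]=0x1c: subi/RI
  [10:7] rd=4 = e
  [6:0] imm=116 = $116
+0x10: c8 00 ⇒ word 0xc800 (big)
  opcode bits[15:11]=0x19: sum/RR
  [10:7] rd=0 = a
  [6:3] rs=0 = a
+0x12: 07 f4 ⇒ word 0x07f4 (big)
  opcode bits[15:11]=0x0: bl/J
  [10:0] imm=2036 (s11→-12) = $-12

subi e, $116; sum a, a; bl $-12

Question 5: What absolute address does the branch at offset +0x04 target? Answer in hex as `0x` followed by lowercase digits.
@+04  big-endian(00 02) = 0x0002
  opcode bits[15:11]=0x0: bl/J
  [10:0] imm=2 = $2
  target = base 0xca40 + off 0x04 + 2 + imm 2 = 0xca48

0xca48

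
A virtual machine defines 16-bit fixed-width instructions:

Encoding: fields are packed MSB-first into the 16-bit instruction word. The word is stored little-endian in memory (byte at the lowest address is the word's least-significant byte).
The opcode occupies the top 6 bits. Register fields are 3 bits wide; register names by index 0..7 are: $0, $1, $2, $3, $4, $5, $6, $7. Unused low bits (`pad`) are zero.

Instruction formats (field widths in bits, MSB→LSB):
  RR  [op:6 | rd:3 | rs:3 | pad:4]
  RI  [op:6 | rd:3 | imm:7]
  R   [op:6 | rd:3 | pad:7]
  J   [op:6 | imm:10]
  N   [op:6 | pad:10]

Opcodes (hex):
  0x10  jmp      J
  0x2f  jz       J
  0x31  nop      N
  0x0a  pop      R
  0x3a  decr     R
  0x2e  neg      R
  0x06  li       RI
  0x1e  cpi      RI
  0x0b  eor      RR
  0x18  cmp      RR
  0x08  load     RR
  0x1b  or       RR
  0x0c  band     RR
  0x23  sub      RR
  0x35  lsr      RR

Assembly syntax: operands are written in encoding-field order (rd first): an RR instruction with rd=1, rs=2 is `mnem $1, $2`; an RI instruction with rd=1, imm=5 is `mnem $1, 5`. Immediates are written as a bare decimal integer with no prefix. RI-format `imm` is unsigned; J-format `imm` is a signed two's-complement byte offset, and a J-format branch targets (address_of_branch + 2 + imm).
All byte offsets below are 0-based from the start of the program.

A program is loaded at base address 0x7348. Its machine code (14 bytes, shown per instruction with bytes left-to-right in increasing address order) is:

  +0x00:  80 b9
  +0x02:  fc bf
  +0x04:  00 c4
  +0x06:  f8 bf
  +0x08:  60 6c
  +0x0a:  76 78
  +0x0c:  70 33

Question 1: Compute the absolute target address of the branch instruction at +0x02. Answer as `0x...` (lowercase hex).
@+02  little-endian(fc bf) = 0xbffc
  top 6b → 0x2f → jz [J]
  [9:0] imm=1020 (s10→-4) = -4
  target = base 0x7348 + off 0x02 + 2 + imm -4 = 0x7348

0x7348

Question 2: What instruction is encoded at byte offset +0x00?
+0x00: 80 b9 ⇒ word 0xb980 (little)
  top 6b → 0x2e → neg [R]
  [9:7] rd=3 = $3

neg $3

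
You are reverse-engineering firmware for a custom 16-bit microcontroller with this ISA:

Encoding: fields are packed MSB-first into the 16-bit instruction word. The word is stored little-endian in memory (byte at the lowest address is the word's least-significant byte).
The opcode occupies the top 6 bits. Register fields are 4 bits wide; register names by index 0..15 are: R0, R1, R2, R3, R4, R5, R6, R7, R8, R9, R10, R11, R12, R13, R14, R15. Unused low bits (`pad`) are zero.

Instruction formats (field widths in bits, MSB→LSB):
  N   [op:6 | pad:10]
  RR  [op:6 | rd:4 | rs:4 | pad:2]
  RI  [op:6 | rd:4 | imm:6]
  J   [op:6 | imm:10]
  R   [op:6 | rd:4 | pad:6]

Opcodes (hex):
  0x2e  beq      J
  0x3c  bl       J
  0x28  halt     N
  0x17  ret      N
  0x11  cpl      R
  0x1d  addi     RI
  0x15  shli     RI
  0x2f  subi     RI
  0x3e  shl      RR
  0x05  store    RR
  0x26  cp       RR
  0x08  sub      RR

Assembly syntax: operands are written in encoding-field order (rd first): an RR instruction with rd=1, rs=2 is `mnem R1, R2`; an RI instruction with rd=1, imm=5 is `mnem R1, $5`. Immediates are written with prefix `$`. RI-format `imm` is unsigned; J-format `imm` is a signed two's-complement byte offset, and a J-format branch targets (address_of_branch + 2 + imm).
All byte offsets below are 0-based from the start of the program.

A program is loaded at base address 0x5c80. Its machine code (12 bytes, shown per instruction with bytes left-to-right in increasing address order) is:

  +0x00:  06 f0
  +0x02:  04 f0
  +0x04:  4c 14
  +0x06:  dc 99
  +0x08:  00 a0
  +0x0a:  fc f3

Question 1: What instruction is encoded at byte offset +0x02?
+0x02: 04 f0 ⇒ word 0xf004 (little)
  opcode bits[15:10]=0x3c: bl/J
  [9:0] imm=4 = $4

bl $4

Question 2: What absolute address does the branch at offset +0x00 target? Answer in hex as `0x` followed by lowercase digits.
[00] 06 f0 → 0xf006
  opcode bits[15:10]=0x3c: bl/J
  [9:0] imm=6 = $6
  target = base 0x5c80 + off 0x00 + 2 + imm 6 = 0x5c88

0x5c88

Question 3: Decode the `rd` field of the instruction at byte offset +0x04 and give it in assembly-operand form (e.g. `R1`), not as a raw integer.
R1

[04] 4c 14 → 0x144c
  op=0x144c>>10=0x5 ⇒ store (RR)
  rd@[9:6]=0x1 ⇒ R1
  rs@[5:2]=0x3 ⇒ R3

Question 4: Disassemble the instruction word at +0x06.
cp R7, R7

@+06  little-endian(dc 99) = 0x99dc
  top 6b → 0x26 → cp [RR]
  rd: (w>>6)&0xf=0x7 → R7
  rs: (w>>2)&0xf=0x7 → R7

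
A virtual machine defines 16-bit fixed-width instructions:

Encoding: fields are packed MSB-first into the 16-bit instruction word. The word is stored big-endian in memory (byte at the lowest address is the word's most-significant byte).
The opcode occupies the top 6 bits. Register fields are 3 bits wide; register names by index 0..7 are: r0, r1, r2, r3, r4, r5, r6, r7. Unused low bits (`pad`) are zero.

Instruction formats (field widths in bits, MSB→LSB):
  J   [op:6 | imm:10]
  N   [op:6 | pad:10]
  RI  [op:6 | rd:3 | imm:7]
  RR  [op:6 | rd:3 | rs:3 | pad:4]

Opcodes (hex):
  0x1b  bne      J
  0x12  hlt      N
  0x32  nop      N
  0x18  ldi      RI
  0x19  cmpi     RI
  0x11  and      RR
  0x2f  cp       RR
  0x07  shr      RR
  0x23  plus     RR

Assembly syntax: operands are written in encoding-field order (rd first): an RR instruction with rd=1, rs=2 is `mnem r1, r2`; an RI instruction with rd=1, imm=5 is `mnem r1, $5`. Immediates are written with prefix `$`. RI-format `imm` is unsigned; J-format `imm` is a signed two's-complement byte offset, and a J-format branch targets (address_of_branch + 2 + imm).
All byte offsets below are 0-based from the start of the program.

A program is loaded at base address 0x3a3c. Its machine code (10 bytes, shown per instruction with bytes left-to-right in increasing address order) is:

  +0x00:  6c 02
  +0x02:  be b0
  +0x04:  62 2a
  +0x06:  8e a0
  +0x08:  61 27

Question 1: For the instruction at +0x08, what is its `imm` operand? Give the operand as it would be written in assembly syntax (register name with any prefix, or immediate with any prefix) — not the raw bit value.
$39

off 0x08: read 61 27 as big → 0x6127
  op=0x6127>>10=0x18 ⇒ ldi (RI)
  [9:7] rd=2 = r2
  [6:0] imm=39 = $39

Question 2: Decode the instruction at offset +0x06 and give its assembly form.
plus r5, r2

@+06  big-endian(8e a0) = 0x8ea0
  opcode bits[15:10]=0x23: plus/RR
  rd: (w>>7)&0x7=0x5 → r5
  rs: (w>>4)&0x7=0x2 → r2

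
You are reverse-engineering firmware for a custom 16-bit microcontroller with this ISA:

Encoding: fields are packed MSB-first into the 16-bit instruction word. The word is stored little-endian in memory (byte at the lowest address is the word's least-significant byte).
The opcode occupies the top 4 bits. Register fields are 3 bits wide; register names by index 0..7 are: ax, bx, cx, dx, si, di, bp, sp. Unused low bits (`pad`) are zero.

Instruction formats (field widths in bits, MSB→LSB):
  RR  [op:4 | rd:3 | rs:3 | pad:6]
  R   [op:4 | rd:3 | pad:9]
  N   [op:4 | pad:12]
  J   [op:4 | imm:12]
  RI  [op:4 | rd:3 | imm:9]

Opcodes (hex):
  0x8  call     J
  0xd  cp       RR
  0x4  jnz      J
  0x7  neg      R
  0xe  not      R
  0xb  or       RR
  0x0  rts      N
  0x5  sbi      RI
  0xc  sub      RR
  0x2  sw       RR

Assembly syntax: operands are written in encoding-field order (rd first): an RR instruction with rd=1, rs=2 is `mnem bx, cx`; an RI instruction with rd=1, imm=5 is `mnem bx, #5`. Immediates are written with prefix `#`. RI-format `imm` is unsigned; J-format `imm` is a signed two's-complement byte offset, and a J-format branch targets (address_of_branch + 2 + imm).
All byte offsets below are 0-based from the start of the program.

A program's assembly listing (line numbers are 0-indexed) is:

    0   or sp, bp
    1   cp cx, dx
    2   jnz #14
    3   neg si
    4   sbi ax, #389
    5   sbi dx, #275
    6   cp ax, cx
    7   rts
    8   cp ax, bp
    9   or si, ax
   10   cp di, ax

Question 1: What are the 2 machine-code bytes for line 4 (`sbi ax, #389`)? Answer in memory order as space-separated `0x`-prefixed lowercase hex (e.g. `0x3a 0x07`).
line 4 (sbi): pack op=0x5:4|rd=0:3|imm=389:9 = 0x5185; little→ 85 51

0x85 0x51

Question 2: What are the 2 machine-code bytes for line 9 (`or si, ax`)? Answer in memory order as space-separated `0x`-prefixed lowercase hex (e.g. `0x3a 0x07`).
9. or fields op=0xb:4|rd=4:3|rs=0:3|pad=0:6 → word b800h → 00 b8

0x00 0xb8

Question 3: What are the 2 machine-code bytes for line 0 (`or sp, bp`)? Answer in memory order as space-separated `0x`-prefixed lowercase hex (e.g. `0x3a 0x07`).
0x80 0xbf

line 0 (or): pack op=0xb:4|rd=7:3|rs=6:3|pad=0:6 = 0xbf80; little→ 80 bf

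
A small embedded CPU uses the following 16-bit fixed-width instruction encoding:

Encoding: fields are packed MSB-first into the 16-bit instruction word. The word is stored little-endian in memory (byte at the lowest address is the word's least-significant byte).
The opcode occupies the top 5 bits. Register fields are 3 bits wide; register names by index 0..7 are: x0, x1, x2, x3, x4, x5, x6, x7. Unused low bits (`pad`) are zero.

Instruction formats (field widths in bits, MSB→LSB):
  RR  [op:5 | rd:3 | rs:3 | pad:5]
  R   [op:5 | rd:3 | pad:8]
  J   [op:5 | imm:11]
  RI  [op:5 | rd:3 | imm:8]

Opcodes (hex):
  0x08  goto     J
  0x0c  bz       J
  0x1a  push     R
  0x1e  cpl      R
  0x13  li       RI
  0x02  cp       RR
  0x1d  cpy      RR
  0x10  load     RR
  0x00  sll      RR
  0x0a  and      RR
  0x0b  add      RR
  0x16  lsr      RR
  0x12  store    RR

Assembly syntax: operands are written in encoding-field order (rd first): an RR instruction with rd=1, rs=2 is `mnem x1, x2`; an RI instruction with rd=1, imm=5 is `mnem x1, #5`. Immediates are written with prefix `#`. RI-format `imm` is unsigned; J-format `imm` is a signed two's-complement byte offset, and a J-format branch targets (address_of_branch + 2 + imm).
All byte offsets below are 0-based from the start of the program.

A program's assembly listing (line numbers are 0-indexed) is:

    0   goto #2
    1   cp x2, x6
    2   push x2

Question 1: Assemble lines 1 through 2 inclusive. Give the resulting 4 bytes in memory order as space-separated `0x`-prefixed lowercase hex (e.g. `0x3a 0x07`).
0xc0 0x12 0x00 0xd2

L1: cp op=0x2:5|rd=2:3|rs=6:3|pad=0:5 ⇒ 0x12c0 ⇒ little c0 12
L2: push op=0x1a:5|rd=2:3|pad=0:8 ⇒ 0xd200 ⇒ little 00 d2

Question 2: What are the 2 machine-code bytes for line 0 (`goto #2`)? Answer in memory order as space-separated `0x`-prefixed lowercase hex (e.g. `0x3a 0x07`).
line 0 (goto): pack op=0x8:5|imm=2:11 = 0x4002; little→ 02 40

0x02 0x40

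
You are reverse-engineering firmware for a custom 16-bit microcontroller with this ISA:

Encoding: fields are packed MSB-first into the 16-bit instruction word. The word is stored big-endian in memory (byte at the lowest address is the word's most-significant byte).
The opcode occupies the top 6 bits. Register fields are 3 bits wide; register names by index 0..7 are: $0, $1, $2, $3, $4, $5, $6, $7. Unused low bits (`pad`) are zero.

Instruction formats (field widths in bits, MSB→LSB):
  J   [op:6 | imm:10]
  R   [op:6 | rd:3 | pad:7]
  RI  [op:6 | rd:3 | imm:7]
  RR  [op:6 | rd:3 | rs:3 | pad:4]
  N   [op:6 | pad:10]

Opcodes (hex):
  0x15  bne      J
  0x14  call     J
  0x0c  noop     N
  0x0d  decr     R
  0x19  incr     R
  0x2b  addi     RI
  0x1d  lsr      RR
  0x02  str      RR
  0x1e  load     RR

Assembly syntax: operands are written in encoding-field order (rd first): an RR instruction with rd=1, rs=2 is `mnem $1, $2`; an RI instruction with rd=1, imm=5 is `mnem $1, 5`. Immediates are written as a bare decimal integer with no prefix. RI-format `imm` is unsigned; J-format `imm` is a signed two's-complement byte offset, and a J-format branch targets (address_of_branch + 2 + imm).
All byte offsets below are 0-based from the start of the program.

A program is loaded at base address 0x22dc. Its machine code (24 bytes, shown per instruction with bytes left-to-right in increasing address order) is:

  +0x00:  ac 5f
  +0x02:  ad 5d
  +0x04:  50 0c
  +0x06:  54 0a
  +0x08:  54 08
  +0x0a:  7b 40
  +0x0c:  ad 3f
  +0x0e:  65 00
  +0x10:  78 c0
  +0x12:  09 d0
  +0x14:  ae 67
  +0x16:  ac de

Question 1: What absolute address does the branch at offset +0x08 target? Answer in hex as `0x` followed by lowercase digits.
0x22ee

off 0x08: read 54 08 as big → 0x5408
  opcode bits[15:10]=0x15: bne/J
  [9:0] imm=8 = 8
  target = base 0x22dc + off 0x08 + 2 + imm 8 = 0x22ee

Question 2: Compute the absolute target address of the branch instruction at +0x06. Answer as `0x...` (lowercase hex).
0x22ee

[06] 54 0a → 0x540a
  opcode bits[15:10]=0x15: bne/J
  [9:0] imm=10 = 10
  target = base 0x22dc + off 0x06 + 2 + imm 10 = 0x22ee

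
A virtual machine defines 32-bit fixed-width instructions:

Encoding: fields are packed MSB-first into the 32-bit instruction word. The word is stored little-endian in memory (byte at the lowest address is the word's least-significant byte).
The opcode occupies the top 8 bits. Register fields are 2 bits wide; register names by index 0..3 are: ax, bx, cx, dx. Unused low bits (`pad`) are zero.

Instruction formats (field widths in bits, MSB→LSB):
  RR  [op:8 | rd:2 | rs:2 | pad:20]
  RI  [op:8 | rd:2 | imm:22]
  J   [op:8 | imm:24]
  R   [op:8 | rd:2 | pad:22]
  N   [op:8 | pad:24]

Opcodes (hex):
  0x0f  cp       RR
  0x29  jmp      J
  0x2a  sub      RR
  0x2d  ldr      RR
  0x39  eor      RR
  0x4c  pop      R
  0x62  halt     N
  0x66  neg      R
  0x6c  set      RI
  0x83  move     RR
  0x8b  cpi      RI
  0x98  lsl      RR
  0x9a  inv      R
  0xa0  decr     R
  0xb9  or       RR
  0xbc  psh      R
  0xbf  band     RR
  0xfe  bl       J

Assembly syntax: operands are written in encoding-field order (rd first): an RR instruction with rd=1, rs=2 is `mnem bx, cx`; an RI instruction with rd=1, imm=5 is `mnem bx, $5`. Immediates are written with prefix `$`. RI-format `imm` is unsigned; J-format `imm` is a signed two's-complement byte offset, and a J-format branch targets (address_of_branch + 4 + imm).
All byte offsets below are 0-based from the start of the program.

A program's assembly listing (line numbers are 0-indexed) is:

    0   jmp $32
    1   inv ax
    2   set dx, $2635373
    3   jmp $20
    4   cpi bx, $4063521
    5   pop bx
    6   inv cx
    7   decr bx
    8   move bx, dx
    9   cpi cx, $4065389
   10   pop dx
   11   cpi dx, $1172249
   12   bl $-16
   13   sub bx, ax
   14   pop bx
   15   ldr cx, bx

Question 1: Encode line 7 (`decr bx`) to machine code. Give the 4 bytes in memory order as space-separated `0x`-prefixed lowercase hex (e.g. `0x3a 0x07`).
line 7 (decr): pack op=0xa0:8|rd=1:2|pad=0:22 = 0xa0400000; little→ 00 00 40 a0

0x00 0x00 0x40 0xa0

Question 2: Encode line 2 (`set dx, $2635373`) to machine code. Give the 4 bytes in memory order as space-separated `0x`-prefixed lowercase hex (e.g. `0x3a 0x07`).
0x6d 0x36 0xe8 0x6c

line 2 (set): pack op=0x6c:8|rd=3:2|imm=2635373:22 = 0x6ce8366d; little→ 6d 36 e8 6c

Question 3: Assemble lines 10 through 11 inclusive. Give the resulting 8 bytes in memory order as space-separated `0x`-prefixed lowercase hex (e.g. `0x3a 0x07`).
0x00 0x00 0xc0 0x4c 0x19 0xe3 0xd1 0x8b

L10: pop op=0x4c:8|rd=3:2|pad=0:22 ⇒ 0x4cc00000 ⇒ little 00 00 c0 4c
L11: cpi op=0x8b:8|rd=3:2|imm=1172249:22 ⇒ 0x8bd1e319 ⇒ little 19 e3 d1 8b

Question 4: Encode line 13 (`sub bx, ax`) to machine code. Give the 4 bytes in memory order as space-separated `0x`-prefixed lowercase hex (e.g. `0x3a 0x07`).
0x00 0x00 0x40 0x2a

13. sub fields op=0x2a:8|rd=1:2|rs=0:2|pad=0:20 → word 2a400000h → 00 00 40 2a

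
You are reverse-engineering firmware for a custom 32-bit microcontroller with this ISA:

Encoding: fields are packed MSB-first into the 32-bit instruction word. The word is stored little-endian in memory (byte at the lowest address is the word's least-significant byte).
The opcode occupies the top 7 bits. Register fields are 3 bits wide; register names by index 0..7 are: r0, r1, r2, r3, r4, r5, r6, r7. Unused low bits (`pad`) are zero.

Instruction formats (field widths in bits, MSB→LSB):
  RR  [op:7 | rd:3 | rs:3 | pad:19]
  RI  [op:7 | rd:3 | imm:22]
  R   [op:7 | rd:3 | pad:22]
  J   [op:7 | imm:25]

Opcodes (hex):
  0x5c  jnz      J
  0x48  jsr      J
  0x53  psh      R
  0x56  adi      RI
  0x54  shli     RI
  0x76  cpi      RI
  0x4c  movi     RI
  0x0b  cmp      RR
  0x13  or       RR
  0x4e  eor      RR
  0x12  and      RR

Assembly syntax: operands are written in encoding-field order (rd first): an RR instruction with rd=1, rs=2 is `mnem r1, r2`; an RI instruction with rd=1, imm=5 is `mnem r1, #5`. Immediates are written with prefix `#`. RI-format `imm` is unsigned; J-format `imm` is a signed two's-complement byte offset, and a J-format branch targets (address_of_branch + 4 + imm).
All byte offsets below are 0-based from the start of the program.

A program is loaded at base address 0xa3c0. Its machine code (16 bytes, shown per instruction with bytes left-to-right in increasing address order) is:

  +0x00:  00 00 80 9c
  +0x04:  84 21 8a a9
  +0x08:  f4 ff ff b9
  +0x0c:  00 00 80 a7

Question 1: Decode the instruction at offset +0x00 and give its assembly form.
eor r2, r0

+0x00: 00 00 80 9c ⇒ word 0x9c800000 (little)
  top 7b → 0x4e → eor [RR]
  rd@[24:22]=0x2 ⇒ r2
  rs@[21:19]=0x0 ⇒ r0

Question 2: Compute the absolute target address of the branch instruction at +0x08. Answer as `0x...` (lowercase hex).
0xa3c0

off 0x08: read f4 ff ff b9 as little → 0xb9fffff4
  opcode bits[31:25]=0x5c: jnz/J
  imm: (w>>0)&0x1ffffff=0x1fffff4 (s25→-12) → #-12
  target = base 0xa3c0 + off 0x08 + 4 + imm -12 = 0xa3c0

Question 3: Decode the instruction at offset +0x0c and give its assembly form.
off 0x0c: read 00 00 80 a7 as little → 0xa7800000
  opcode bits[31:25]=0x53: psh/R
  rd@[24:22]=0x6 ⇒ r6

psh r6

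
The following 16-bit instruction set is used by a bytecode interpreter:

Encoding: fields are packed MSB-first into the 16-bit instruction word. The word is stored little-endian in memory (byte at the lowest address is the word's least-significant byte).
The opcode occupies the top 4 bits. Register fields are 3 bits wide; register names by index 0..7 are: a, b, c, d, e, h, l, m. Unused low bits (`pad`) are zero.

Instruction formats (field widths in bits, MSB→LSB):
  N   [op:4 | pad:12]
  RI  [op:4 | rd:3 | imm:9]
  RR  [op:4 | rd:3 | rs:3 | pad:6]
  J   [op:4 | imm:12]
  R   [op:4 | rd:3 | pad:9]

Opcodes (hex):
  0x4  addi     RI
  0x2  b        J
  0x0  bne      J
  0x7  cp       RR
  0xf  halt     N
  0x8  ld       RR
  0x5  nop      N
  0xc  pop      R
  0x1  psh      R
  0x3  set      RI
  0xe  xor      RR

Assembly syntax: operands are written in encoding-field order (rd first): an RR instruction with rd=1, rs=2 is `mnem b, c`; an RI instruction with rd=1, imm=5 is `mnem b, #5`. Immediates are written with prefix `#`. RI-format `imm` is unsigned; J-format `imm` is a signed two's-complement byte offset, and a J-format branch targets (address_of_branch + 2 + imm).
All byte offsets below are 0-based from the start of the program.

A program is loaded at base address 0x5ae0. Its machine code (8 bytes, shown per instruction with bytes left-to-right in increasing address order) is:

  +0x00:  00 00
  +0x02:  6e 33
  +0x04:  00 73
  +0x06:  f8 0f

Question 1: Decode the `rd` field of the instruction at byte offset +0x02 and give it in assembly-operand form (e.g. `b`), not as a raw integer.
b

+0x02: 6e 33 ⇒ word 0x336e (little)
  op=0x336e>>12=0x3 ⇒ set (RI)
  [11:9] rd=1 = b
  [8:0] imm=366 = #366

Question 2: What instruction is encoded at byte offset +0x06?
[06] f8 0f → 0x0ff8
  op=0x0ff8>>12=0x0 ⇒ bne (J)
  imm@[11:0]=0xff8 (s12→-8) ⇒ #-8

bne #-8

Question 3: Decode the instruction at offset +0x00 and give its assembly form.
@+00  little-endian(00 00) = 0x0000
  opcode bits[15:12]=0x0: bne/J
  imm: (w>>0)&0xfff=0x0 → #0

bne #0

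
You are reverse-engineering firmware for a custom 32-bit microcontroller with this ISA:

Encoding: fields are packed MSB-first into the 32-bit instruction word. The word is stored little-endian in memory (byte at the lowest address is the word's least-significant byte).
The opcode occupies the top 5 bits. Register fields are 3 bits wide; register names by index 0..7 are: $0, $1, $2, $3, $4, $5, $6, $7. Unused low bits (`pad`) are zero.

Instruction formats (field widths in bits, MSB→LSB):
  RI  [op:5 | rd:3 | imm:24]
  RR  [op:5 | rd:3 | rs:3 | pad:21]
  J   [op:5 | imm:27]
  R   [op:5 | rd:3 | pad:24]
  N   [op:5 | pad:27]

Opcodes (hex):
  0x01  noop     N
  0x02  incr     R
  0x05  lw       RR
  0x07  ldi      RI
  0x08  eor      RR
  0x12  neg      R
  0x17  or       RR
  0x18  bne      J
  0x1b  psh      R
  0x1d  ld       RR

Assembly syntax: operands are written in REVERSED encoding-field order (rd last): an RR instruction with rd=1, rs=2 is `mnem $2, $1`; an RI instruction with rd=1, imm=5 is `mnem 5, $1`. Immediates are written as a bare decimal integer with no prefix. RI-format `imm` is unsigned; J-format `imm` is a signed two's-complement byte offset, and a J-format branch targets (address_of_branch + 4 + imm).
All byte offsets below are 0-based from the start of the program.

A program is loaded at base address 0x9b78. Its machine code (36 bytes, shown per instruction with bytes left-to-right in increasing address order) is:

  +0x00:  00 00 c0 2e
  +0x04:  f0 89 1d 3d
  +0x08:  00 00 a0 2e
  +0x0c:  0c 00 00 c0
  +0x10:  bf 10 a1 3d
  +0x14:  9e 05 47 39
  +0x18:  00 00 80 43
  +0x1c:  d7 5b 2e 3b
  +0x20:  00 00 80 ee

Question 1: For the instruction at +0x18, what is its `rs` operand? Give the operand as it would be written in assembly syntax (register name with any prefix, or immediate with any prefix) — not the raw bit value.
@+18  little-endian(00 00 80 43) = 0x43800000
  op=0x43800000>>27=0x8 ⇒ eor (RR)
  rd: (w>>24)&0x7=0x3 → $3
  rs: (w>>21)&0x7=0x4 → $4

$4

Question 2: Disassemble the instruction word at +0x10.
@+10  little-endian(bf 10 a1 3d) = 0x3da110bf
  top 5b → 0x7 → ldi [RI]
  rd: (w>>24)&0x7=0x5 → $5
  imm: (w>>0)&0xffffff=0xa110bf → 10555583

ldi 10555583, $5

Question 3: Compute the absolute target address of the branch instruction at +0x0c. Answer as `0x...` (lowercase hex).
+0x0c: 0c 00 00 c0 ⇒ word 0xc000000c (little)
  top 5b → 0x18 → bne [J]
  imm@[26:0]=0xc ⇒ 12
  target = base 0x9b78 + off 0x0c + 4 + imm 12 = 0x9b94

0x9b94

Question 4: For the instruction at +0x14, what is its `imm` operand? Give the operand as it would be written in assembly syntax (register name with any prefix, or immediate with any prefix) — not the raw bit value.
4654494

[14] 9e 05 47 39 → 0x3947059e
  top 5b → 0x7 → ldi [RI]
  [26:24] rd=1 = $1
  [23:0] imm=4654494 = 4654494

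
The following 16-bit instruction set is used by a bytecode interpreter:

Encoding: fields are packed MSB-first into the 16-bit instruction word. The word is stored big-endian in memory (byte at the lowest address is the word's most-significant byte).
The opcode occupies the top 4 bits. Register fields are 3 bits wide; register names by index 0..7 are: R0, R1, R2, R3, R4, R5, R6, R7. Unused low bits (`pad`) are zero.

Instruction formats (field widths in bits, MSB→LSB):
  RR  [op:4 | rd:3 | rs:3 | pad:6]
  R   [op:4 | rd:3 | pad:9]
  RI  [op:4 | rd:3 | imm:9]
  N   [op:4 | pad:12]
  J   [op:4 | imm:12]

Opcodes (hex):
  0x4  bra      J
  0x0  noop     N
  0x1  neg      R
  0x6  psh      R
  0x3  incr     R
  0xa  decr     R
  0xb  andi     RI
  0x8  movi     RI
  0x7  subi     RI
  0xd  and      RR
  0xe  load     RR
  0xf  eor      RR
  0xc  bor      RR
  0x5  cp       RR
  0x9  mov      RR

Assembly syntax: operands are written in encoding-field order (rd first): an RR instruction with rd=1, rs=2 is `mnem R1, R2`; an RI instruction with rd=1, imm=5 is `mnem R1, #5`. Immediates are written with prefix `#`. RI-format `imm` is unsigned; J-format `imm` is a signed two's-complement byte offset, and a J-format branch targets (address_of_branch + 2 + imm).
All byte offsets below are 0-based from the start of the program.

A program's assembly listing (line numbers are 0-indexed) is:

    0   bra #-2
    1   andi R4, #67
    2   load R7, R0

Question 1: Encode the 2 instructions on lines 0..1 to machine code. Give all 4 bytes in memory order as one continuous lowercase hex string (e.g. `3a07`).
4ffeb843

L0: bra op=0x4:4|imm=-2:12 ⇒ 0x4ffe ⇒ big 4f fe
L1: andi op=0xb:4|rd=4:3|imm=67:9 ⇒ 0xb843 ⇒ big b8 43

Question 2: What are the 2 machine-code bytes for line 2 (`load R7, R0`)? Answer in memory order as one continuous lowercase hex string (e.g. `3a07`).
line 2 (load): pack op=0xe:4|rd=7:3|rs=0:3|pad=0:6 = 0xee00; big→ ee 00

ee00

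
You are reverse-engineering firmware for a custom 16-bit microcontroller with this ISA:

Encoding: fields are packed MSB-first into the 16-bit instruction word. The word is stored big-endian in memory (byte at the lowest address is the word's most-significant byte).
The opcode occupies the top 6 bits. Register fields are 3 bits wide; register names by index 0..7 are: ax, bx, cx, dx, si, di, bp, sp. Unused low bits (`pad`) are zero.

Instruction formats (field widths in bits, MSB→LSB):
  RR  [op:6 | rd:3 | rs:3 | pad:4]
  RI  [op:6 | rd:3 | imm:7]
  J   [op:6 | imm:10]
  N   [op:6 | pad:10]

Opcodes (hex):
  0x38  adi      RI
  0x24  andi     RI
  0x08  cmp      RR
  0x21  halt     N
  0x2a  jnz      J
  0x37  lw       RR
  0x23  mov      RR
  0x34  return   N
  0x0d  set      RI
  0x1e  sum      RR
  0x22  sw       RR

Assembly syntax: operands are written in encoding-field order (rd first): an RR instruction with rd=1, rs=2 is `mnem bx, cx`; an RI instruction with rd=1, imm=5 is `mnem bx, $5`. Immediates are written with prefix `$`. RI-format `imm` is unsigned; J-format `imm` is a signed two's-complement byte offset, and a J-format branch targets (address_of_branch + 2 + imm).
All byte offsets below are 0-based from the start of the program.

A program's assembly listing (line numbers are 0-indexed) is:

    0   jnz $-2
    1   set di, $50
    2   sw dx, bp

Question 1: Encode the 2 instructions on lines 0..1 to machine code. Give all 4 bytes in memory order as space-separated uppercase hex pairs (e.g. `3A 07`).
line 0 (jnz): pack op=0x2a:6|imm=-2:10 = 0xabfe; big→ ab fe
line 1 (set): pack op=0xd:6|rd=5:3|imm=50:7 = 0x36b2; big→ 36 b2

AB FE 36 B2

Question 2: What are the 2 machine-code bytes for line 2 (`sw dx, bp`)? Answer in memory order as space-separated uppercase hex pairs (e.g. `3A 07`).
89 E0

line 2 (sw): pack op=0x22:6|rd=3:3|rs=6:3|pad=0:4 = 0x89e0; big→ 89 e0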